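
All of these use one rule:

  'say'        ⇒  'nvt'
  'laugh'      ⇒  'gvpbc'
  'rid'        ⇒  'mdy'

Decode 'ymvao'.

Compare letters: s→n is +21, a→v is +21, y→t is +21 — a constant shift. It's a constant shift of +21 (ROT21).
Decoding ymvao: y−21=d, m−21=r, v−21=a, a−21=f, o−21=t.

draft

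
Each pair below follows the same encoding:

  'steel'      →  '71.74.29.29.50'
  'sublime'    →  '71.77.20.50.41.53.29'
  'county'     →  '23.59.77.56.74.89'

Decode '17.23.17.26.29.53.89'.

academy

s(#19)→71 and t(#20)→74: differences scale by 3, so n = 3·pos + 14. The formula is n = 3×(alphabet index, a=1) + 14.
Decoding 17.23.17.26.29.53.89: 17→(17−14)÷3=1=a, 23→(23−14)÷3=3=c, 17→(17−14)÷3=1=a, 26→(26−14)÷3=4=d, 29→(29−14)÷3=5=e, 53→(53−14)÷3=13=m, 89→(89−14)÷3=25=y.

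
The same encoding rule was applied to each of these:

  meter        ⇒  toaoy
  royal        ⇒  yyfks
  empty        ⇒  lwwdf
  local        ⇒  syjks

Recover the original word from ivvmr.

block

A repeating key of period 2 is used — shifts +7, +10 over and over.
Reversing it on ivvmr: i−7=b, v−10=l, v−7=o, m−10=c, r−7=k.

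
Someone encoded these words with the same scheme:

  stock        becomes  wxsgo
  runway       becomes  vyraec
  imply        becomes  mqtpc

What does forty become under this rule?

Compare letters: s→w is +4, t→x is +4, o→s is +4 — a constant shift. Each letter is shifted forward by 4 in the alphabet (a Caesar shift of +4).
On forty: f+4=j, o+4=s, r+4=v, t+4=x, y+4=c.

jsvxc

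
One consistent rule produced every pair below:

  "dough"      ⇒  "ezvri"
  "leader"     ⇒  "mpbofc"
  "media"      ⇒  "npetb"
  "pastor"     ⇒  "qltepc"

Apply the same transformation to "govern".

Shifts by position in dough: pos 0: d→e (+1), pos 1: o→z (+11), pos 2: u→v (+1), pos 3: g→r (+11) — repeating every 2. The shifts repeat in a cycle of length 2: positions 0,1,… shift by +1, +11, then the pattern repeats.
Applying it to govern: g+1=h, o+11=z, v+1=w, e+11=p, r+1=s, n+11=y.

hzwpsy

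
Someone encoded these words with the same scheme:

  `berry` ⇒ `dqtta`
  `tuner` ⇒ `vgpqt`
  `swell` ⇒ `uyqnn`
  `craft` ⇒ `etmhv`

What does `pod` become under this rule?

raf

The rule splits by letter class: vowels +12, consonants +2.
For pod: p(cons)+2=r, o(vowel)+12=a, d(cons)+2=f.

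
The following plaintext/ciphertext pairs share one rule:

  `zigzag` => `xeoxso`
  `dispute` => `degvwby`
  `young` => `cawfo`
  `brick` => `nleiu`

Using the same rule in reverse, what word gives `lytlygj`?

z(25)→x(23) and i(8)→e(4) fit y≡21x+18 (mod 26); the inverse of 21 mod 26 is 5. Treating letters as 0–25, the rule is x ↦ 21x + 18 (mod 26).
Decoding lytlygj: l(11)→5·(11−18)≡17=r; y(24)→5·(24−18)≡4=e; t(19)→5·(19−18)≡5=f; l(11)→5·(11−18)≡17=r; y(24)→5·(24−18)≡4=e; g(6)→5·(6−18)≡18=s; j(9)→5·(9−18)≡7=h (all mod 26).

refresh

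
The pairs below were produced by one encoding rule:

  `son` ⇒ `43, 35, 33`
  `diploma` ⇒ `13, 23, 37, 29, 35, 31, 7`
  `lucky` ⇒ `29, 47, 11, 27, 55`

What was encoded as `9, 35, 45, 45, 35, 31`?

bottom

s(#19)→43 and o(#15)→35: differences scale by 2, so n = 2·pos + 5. Each letter becomes 2×(its alphabet position, a=1..z=26) + 5.
Undoing it on 9, 35, 45, 45, 35, 31: 9→(9−5)÷2=2=b, 35→(35−5)÷2=15=o, 45→(45−5)÷2=20=t, 45→(45−5)÷2=20=t, 35→(35−5)÷2=15=o, 31→(31−5)÷2=13=m.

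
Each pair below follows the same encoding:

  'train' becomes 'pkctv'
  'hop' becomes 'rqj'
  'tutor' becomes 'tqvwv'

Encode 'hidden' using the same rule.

pgffkj

The word is reversed, then every letter is shifted forward by 2.
On hidden: reverse → neddih; then shift: n+2=p, e+2=g, d+2=f, d+2=f, i+2=k, h+2=j.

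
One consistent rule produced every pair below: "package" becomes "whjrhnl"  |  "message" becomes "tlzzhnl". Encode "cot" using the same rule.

jva

Every letter moves 7 places later in the alphabet, wrapping around z→a.
Applying it to cot: c+7=j, o+7=v, t+7=a.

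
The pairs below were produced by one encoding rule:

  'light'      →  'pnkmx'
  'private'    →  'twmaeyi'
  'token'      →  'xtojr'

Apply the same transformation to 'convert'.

gtraiwx

It's a Vigenère-style cipher with numeric key [4,5]: position i shifts by key[i mod 2].
For convert: c+4=g, o+5=t, n+4=r, v+5=a, e+4=i, r+5=w, t+4=x.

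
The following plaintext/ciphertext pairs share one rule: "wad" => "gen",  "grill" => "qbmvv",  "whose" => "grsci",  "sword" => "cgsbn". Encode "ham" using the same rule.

The rule splits by letter class: vowels +4, consonants +10.
On ham: h(cons)+10=r, a(vowel)+4=e, m(cons)+10=w.

rew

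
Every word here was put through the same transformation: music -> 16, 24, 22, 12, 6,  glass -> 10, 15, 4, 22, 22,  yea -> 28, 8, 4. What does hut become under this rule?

11, 24, 23

m is letter #13 and maps to 16: an offset of 3. Each letter is replaced by its alphabet position (a=1..z=26) + 3.
For hut: h=8→11, u=21→24, t=20→23.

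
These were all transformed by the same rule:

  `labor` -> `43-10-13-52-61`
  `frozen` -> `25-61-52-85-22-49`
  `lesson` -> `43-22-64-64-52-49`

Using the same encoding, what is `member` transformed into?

46-22-46-13-22-61

l(#12)→43 and a(#1)→10: differences scale by 3, so n = 3·pos + 7. Each letter becomes 3×(its alphabet position, a=1..z=26) + 7.
For member: m=13→46, e=5→22, m=13→46, b=2→13, e=5→22, r=18→61.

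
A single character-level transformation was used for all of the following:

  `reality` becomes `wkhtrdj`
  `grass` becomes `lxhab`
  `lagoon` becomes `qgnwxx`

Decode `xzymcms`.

stretch

In reality: r→w is +5, e→k is +6, a→h is +7, l→t is +8 — the shift increases by 1 each position. Each letter shifts forward by (position + 5), i.e. 5, 6, 7, … — the shift grows by one for each successive letter.
Reversing it on xzymcms: x−5=s, z−6=t, y−7=r, m−8=e, c−9=t, m−10=c, s−11=h.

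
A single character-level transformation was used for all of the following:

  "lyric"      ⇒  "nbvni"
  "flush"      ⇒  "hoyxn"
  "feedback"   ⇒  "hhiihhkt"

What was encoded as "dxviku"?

burden

In lyric: l→n is +2, y→b is +3, r→v is +4, i→n is +5 — the shift increases by 1 each position. Each letter shifts forward by (position + 2), i.e. 2, 3, 4, … — the shift grows by one for each successive letter.
Reversing it on dxviku: d−2=b, x−3=u, v−4=r, i−5=d, k−6=e, u−7=n.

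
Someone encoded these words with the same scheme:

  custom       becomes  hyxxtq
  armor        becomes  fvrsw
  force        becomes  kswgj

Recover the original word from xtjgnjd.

Shifts by position in custom: pos 0: c→h (+5), pos 1: u→y (+4), pos 2: s→x (+5), pos 3: t→x (+4) — repeating every 2. A repeating key of period 2 is used — shifts +5, +4 over and over.
Decoding xtjgnjd: x−5=s, t−4=p, j−5=e, g−4=c, n−5=i, j−4=f, d−5=y.

specify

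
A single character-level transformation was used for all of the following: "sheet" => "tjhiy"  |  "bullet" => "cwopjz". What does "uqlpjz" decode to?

In sheet: s→t is +1, h→j is +2, e→h is +3, e→i is +4 — the shift increases by 1 each position. The shift increases by 1 at each position, starting from +1: 1, 2, 3, ….
Undoing it on uqlpjz: u−1=t, q−2=o, l−3=i, p−4=l, j−5=e, z−6=t.

toilet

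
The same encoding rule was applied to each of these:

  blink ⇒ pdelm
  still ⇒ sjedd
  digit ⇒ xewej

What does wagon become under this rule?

b(1)→p(15) and l(11)→d(3) fit y≡17x+24 (mod 26); the inverse of 17 mod 26 is 23. Treating letters as 0–25, the rule is x ↦ 17x + 24 (mod 26).
On wagon: w(22)→17·22+24≡8=i; a(0)→17·0+24≡24=y; g(6)→17·6+24≡22=w; o(14)→17·14+24≡2=c; n(13)→17·13+24≡11=l (all mod 26).

iywcl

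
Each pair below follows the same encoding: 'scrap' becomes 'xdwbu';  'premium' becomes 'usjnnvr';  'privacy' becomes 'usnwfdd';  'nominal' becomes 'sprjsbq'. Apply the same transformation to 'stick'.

xundp

Shifts by position in scrap: pos 0: s→x (+5), pos 1: c→d (+1), pos 2: r→w (+5), pos 3: a→b (+1) — repeating every 2. It's a Vigenère-style cipher with numeric key [5,1]: position i shifts by key[i mod 2].
On stick: s+5=x, t+1=u, i+5=n, c+1=d, k+5=p.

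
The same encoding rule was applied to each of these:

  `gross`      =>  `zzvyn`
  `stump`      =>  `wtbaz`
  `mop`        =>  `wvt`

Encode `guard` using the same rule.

Two steps: reverse the string, then apply a Caesar shift of +7.
For guard: reverse → draug; then shift: d+7=k, r+7=y, a+7=h, u+7=b, g+7=n.

kyhbn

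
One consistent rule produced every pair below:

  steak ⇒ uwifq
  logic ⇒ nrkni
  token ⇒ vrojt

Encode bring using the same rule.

In steak: s→u is +2, t→w is +3, e→i is +4, a→f is +5 — the shift increases by 1 each position. Letter i (0-indexed) is shifted by i+2, so successive shifts are 2, 3, 4, ….
Applying it to bring: b+2=d, r+3=u, i+4=m, n+5=s, g+6=m.

dumsm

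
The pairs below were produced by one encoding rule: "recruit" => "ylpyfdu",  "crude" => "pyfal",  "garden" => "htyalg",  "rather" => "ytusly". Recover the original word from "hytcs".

graph

r(17)→y(24) and e(4)→l(11) fit y≡11x+19 (mod 26); the inverse of 11 mod 26 is 19. Treating letters as 0–25, the rule is x ↦ 11x + 19 (mod 26).
Reversing it on hytcs: h(7)→19·(7−19)≡6=g; y(24)→19·(24−19)≡17=r; t(19)→19·(19−19)≡0=a; c(2)→19·(2−19)≡15=p; s(18)→19·(18−19)≡7=h (all mod 26).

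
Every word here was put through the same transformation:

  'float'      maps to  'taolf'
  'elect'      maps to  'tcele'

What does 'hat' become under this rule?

The output letters match the input read backwards: float reversed is taolf. It's just the letters in reverse order.
For hat: reverse → tah.

tah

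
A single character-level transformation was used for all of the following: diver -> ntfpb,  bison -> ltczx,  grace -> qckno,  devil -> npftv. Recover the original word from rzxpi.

Shifts by position in diver: pos 0: d→n (+10), pos 1: i→t (+11), pos 2: v→f (+10), pos 3: e→p (+11) — repeating every 2. It's a Vigenère-style cipher with numeric key [10,11]: position i shifts by key[i mod 2].
Reversing it on rzxpi: r−10=h, z−11=o, x−10=n, p−11=e, i−10=y.

honey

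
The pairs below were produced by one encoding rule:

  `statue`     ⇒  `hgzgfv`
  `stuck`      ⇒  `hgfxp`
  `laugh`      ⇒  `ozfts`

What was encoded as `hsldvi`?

shower

Each letter is replaced by its mirror in the alphabet: a↔z, b↔y, c↔x, and so on (the Atbash cipher).
Undoing it on hsldvi: h↔s, s↔h, l↔o, d↔w, v↔e, i↔r.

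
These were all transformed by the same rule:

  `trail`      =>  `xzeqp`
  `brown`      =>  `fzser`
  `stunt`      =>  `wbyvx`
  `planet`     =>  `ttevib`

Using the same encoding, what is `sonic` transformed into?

wwrqg

Shifts by position in trail: pos 0: t→x (+4), pos 1: r→z (+8), pos 2: a→e (+4), pos 3: i→q (+8) — repeating every 2. It's a Vigenère-style cipher with numeric key [4,8]: position i shifts by key[i mod 2].
Applying it to sonic: s+4=w, o+8=w, n+4=r, i+8=q, c+4=g.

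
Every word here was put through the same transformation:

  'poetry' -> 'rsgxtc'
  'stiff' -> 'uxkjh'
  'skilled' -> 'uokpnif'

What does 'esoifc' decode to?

Shifts by position in poetry: pos 0: p→r (+2), pos 1: o→s (+4), pos 2: e→g (+2), pos 3: t→x (+4) — repeating every 2. It's a Vigenère-style cipher with numeric key [2,4]: position i shifts by key[i mod 2].
Decoding esoifc: e−2=c, s−4=o, o−2=m, i−4=e, f−2=d, c−4=y.

comedy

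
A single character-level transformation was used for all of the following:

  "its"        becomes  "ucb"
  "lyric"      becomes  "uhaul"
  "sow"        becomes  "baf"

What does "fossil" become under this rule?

The shift depends on letter class: consonant t→c is +9, but vowel i→u is +12. The rule splits by letter class: vowels +12, consonants +9.
For fossil: f(cons)+9=o, o(vowel)+12=a, s(cons)+9=b, s(cons)+9=b, i(vowel)+12=u, l(cons)+9=u.

oabbuu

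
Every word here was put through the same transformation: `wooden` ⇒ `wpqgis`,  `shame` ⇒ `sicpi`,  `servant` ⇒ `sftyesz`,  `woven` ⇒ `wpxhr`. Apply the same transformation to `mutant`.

In wooden: w→w is +0, o→p is +1, o→q is +2, d→g is +3 — the shift increases by 1 each position. Each letter shifts forward by its position index (0, 1, 2, …) — the shift grows by one for each successive letter.
On mutant: m+0=m, u+1=v, t+2=v, a+3=d, n+4=r, t+5=y.

mvvdry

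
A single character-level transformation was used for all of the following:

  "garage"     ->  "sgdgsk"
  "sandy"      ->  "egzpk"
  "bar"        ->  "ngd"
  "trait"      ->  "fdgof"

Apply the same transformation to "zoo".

The shift depends on letter class: consonant g→s is +12, but vowel a→g is +6. Two shifts are in play — +6 for a/e/i/o/u, +12 for every other letter.
Applying it to zoo: z(cons)+12=l, o(vowel)+6=u, o(vowel)+6=u.

luu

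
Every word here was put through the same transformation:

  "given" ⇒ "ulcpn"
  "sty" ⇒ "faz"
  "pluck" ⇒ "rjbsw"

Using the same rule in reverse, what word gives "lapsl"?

elite

The output letters match the input read backwards, each shifted +7: given reversed is nevig. Read the word backwards and shift each letter +7.
Undoing it on lapsl: shift back: l−7=e, a−7=t, p−7=i, s−7=l, l−7=e → etile; then reverse → elite.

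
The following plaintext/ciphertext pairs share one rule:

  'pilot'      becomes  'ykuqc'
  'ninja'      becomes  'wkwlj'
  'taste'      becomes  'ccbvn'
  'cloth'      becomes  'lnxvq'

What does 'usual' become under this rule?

Shifts by position in pilot: pos 0: p→y (+9), pos 1: i→k (+2), pos 2: l→u (+9), pos 3: o→q (+2) — repeating every 2. A repeating key of period 2 is used — shifts +9, +2 over and over.
For usual: u+9=d, s+2=u, u+9=d, a+2=c, l+9=u.

dudcu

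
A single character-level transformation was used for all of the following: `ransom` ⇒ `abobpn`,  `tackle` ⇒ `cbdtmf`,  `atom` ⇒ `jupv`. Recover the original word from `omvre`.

fluid

Shifts by position in ransom: pos 0: r→a (+9), pos 1: a→b (+1), pos 2: n→o (+1), pos 3: s→b (+9), pos 4: o→p (+1), pos 5: m→n (+1) — repeating every 3. The shifts repeat in a cycle of length 3: positions 0,1,… shift by +9, +1, +1, then the pattern repeats.
Undoing it on omvre: o−9=f, m−1=l, v−1=u, r−9=i, e−1=d.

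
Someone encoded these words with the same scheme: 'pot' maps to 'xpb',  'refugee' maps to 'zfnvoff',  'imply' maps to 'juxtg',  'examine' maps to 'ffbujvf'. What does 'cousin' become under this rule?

The shift depends on letter class: consonant p→x is +8, but vowel o→p is +1. Vowels shift forward by 1 and consonants shift forward by 8.
On cousin: c(cons)+8=k, o(vowel)+1=p, u(vowel)+1=v, s(cons)+8=a, i(vowel)+1=j, n(cons)+8=v.

kpvajv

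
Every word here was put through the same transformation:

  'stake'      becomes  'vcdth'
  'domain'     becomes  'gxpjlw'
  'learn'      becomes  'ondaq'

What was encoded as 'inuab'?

ferry

A repeating key of period 2 is used — shifts +3, +9 over and over.
Undoing it on inuab: i−3=f, n−9=e, u−3=r, a−9=r, b−3=y.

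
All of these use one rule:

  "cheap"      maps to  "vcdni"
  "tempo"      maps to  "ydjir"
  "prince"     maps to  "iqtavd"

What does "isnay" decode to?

plant

c(2)→v(21) and h(7)→c(2) fit y≡17x+13 (mod 26); the inverse of 17 mod 26 is 23. Treating letters as 0–25, the rule is x ↦ 17x + 13 (mod 26).
Undoing it on isnay: i(8)→23·(8−13)≡15=p; s(18)→23·(18−13)≡11=l; n(13)→23·(13−13)≡0=a; a(0)→23·(0−13)≡13=n; y(24)→23·(24−13)≡19=t (all mod 26).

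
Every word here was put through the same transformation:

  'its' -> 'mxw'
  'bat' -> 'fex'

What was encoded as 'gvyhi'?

Compare letters: i→m is +4, t→x is +4, s→w is +4 — a constant shift. Each letter is shifted forward by 4 in the alphabet (a Caesar shift of +4).
Decoding gvyhi: g−4=c, v−4=r, y−4=u, h−4=d, i−4=e.

crude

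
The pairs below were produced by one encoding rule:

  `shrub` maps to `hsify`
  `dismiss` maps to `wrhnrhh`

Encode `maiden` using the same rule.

Each pair mirrors across the alphabet (s↔h, h↔s, r↔i): positions sum to 25. Each letter is replaced by its mirror in the alphabet: a↔z, b↔y, c↔x, and so on (the Atbash cipher).
For maiden: m↔n, a↔z, i↔r, d↔w, e↔v, n↔m.

nzrwvm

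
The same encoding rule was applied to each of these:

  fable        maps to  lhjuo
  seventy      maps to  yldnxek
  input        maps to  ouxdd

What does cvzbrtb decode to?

worship

In fable: f→l is +6, a→h is +7, b→j is +8, l→u is +9 — the shift increases by 1 each position. The shift increases by 1 at each position, starting from +6: 6, 7, 8, ….
Undoing it on cvzbrtb: c−6=w, v−7=o, z−8=r, b−9=s, r−10=h, t−11=i, b−12=p.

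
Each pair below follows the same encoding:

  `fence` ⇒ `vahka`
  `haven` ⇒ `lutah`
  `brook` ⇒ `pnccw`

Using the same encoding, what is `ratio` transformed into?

f(5)→v(21) and e(4)→a(0) fit y≡21x+20 (mod 26); the inverse of 21 mod 26 is 5. Each letter's alphabet position (a=0..z=25) is mapped through 21·x+20 mod 26 — an affine cipher.
For ratio: r(17)→21·17+20≡13=n; a(0)→21·0+20≡20=u; t(19)→21·19+20≡3=d; i(8)→21·8+20≡6=g; o(14)→21·14+20≡2=c (all mod 26).

nudgc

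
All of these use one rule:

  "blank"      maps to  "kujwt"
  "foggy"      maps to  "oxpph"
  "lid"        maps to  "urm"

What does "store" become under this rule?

Compare letters: b→k is +9, l→u is +9, a→j is +9 — a constant shift. Every letter moves 9 places later in the alphabet, wrapping around z→a.
For store: s+9=b, t+9=c, o+9=x, r+9=a, e+9=n.

bcxan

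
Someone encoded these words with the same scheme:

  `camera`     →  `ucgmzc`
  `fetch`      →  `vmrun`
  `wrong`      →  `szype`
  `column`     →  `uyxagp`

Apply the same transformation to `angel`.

cpemx

This is an affine cipher: with a=0,…,z=25, each position x becomes (9x+2) mod 26.
For angel: a(0)→9·0+2≡2=c; n(13)→9·13+2≡15=p; g(6)→9·6+2≡4=e; e(4)→9·4+2≡12=m; l(11)→9·11+2≡23=x (all mod 26).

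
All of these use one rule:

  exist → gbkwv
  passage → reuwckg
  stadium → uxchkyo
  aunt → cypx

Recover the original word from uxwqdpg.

Shifts by position in exist: pos 0: e→g (+2), pos 1: x→b (+4), pos 2: i→k (+2), pos 3: s→w (+4) — repeating every 2. The shifts repeat in a cycle of length 2: positions 0,1,… shift by +2, +4, then the pattern repeats.
Undoing it on uxwqdpg: u−2=s, x−4=t, w−2=u, q−4=m, d−2=b, p−4=l, g−2=e.

stumble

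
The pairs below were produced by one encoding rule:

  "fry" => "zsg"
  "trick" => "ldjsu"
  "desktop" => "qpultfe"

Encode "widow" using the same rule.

The output letters match the input read backwards, each shifted +1: fry reversed is yrf. Two steps: reverse the string, then apply a Caesar shift of +1.
Applying it to widow: reverse → wodiw; then shift: w+1=x, o+1=p, d+1=e, i+1=j, w+1=x.

xpejx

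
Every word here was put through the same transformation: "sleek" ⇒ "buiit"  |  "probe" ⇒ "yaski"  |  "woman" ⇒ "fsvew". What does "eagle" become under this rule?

The shift depends on letter class: consonant s→b is +9, but vowel e→i is +4. Vowels shift forward by 4 and consonants shift forward by 9.
On eagle: e(vowel)+4=i, a(vowel)+4=e, g(cons)+9=p, l(cons)+9=u, e(vowel)+4=i.

iepui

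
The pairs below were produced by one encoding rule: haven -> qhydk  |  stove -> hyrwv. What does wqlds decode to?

paint

The word is reversed, then every letter is shifted forward by 3.
Reversing it on wqlds: shift back: w−3=t, q−3=n, l−3=i, d−3=a, s−3=p → tniap; then reverse → paint.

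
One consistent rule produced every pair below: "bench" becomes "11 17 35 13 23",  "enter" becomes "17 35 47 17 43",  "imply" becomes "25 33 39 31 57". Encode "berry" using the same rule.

b(#2)→11 and e(#5)→17: differences scale by 2, so n = 2·pos + 7. With a=1..z=26, the number is 2·pos + 7.
Applying it to berry: b=2→11, e=5→17, r=18→43, r=18→43, y=25→57.

11 17 43 43 57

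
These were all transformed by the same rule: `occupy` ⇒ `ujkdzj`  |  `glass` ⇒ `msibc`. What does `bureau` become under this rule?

hbznkf

In occupy: o→u is +6, c→j is +7, c→k is +8, u→d is +9 — the shift increases by 1 each position. The shift increases by 1 at each position, starting from +6: 6, 7, 8, ….
For bureau: b+6=h, u+7=b, r+8=z, e+9=n, a+10=k, u+11=f.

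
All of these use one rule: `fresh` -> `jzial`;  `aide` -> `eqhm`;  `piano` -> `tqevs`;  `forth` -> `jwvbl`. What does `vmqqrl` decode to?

remind

Shifts by position in fresh: pos 0: f→j (+4), pos 1: r→z (+8), pos 2: e→i (+4), pos 3: s→a (+8) — repeating every 2. The shifts repeat in a cycle of length 2: positions 0,1,… shift by +4, +8, then the pattern repeats.
Decoding vmqqrl: v−4=r, m−8=e, q−4=m, q−8=i, r−4=n, l−8=d.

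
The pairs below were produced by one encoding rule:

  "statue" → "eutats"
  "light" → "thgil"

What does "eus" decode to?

sue

The word is simply reversed.
Undoing it on eus: then reverse → sue.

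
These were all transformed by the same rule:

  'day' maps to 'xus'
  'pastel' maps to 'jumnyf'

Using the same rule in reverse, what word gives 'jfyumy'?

Compare letters: d→x is +20, a→u is +20, y→s is +20 — a constant shift. It's a constant shift of +20 (ROT20).
Reversing it on jfyumy: j−20=p, f−20=l, y−20=e, u−20=a, m−20=s, y−20=e.

please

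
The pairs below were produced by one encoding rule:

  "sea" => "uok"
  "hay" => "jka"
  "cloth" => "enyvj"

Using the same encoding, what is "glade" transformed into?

Two shifts are in play — +10 for a/e/i/o/u, +2 for every other letter.
For glade: g(cons)+2=i, l(cons)+2=n, a(vowel)+10=k, d(cons)+2=f, e(vowel)+10=o.

inkfo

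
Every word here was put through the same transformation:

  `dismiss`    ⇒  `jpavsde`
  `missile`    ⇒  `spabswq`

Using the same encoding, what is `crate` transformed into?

Letter i (0-indexed) is shifted by i+6, so successive shifts are 6, 7, 8, ….
For crate: c+6=i, r+7=y, a+8=i, t+9=c, e+10=o.

iyico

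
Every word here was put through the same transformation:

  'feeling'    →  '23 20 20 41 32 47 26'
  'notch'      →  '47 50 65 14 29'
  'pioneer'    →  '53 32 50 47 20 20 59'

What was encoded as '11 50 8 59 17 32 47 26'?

boarding

f(#6)→23 and e(#5)→20: differences scale by 3, so n = 3·pos + 5. The formula is n = 3×(alphabet index, a=1) + 5.
Undoing it on 11 50 8 59 17 32 47 26: 11→(11−5)÷3=2=b, 50→(50−5)÷3=15=o, 8→(8−5)÷3=1=a, 59→(59−5)÷3=18=r, 17→(17−5)÷3=4=d, 32→(32−5)÷3=9=i, 47→(47−5)÷3=14=n, 26→(26−5)÷3=7=g.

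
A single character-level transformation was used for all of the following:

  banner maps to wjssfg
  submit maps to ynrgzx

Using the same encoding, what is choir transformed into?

The output letters match the input read backwards, each shifted +5: banner reversed is rennab. The word is reversed, then every letter is shifted forward by 5.
Applying it to choir: reverse → riohc; then shift: r+5=w, i+5=n, o+5=t, h+5=m, c+5=h.

wntmh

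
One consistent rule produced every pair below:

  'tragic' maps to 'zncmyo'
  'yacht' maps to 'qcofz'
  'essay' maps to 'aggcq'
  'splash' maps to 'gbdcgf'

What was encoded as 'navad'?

rebel

t(19)→z(25) and r(17)→n(13) fit y≡19x+2 (mod 26); the inverse of 19 mod 26 is 11. Each letter's alphabet position (a=0..z=25) is mapped through 19·x+2 mod 26 — an affine cipher.
Reversing it on navad: n(13)→11·(13−2)≡17=r; a(0)→11·(0−2)≡4=e; v(21)→11·(21−2)≡1=b; a(0)→11·(0−2)≡4=e; d(3)→11·(3−2)≡11=l (all mod 26).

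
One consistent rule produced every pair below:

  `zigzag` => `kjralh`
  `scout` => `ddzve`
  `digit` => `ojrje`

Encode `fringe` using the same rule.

qstorf

Shifts by position in zigzag: pos 0: z→k (+11), pos 1: i→j (+1), pos 2: g→r (+11), pos 3: z→a (+1) — repeating every 2. A repeating key of period 2 is used — shifts +11, +1 over and over.
On fringe: f+11=q, r+1=s, i+11=t, n+1=o, g+11=r, e+1=f.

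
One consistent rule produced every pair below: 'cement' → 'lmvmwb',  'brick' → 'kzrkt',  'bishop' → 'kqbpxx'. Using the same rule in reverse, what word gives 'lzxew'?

crown

Shifts by position in cement: pos 0: c→l (+9), pos 1: e→m (+8), pos 2: m→v (+9), pos 3: e→m (+8) — repeating every 2. It's a Vigenère-style cipher with numeric key [9,8]: position i shifts by key[i mod 2].
Reversing it on lzxew: l−9=c, z−8=r, x−9=o, e−8=w, w−9=n.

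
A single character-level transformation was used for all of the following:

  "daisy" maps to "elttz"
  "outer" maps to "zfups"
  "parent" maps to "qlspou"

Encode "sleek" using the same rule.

tmppl

The shift depends on letter class: consonant d→e is +1, but vowel a→l is +11. Vowels shift forward by 11 and consonants shift forward by 1.
For sleek: s(cons)+1=t, l(cons)+1=m, e(vowel)+11=p, e(vowel)+11=p, k(cons)+1=l.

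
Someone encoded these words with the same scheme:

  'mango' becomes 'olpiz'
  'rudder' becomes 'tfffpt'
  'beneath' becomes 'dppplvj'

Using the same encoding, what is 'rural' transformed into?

The shift depends on letter class: consonant m→o is +2, but vowel a→l is +11. Two shifts are in play — +11 for a/e/i/o/u, +2 for every other letter.
Applying it to rural: r(cons)+2=t, u(vowel)+11=f, r(cons)+2=t, a(vowel)+11=l, l(cons)+2=n.

tftln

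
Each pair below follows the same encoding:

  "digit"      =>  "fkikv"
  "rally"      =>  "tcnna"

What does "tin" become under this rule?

vkp

Compare letters: d→f is +2, i→k is +2, g→i is +2 — a constant shift. It's a constant shift of +2 (ROT2).
For tin: t+2=v, i+2=k, n+2=p.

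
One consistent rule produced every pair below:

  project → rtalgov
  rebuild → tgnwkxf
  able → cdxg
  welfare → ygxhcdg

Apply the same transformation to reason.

Shifts by position in project: pos 0: p→r (+2), pos 1: r→t (+2), pos 2: o→a (+12), pos 3: j→l (+2), pos 4: e→g (+2), pos 5: c→o (+12) — repeating every 3. The shifts repeat in a cycle of length 3: positions 0,1,… shift by +2, +2, +12, then the pattern repeats.
Applying it to reason: r+2=t, e+2=g, a+12=m, s+2=u, o+2=q, n+12=z.

tgmuqz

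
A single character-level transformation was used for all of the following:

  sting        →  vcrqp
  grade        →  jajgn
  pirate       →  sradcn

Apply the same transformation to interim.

Shifts by position in sting: pos 0: s→v (+3), pos 1: t→c (+9), pos 2: i→r (+9), pos 3: n→q (+3), pos 4: g→p (+9) — repeating every 3. The shifts repeat in a cycle of length 3: positions 0,1,… shift by +3, +9, +9, then the pattern repeats.
For interim: i+3=l, n+9=w, t+9=c, e+3=h, r+9=a, i+9=r, m+3=p.

lwcharp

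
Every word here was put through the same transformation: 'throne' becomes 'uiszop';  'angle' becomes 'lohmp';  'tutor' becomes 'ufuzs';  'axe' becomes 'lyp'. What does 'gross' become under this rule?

The rule splits by letter class: vowels +11, consonants +1.
Applying it to gross: g(cons)+1=h, r(cons)+1=s, o(vowel)+11=z, s(cons)+1=t, s(cons)+1=t.

hsztt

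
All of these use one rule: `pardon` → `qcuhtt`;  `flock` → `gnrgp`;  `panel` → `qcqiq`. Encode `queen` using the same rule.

rwhis

In pardon: p→q is +1, a→c is +2, r→u is +3, d→h is +4 — the shift increases by 1 each position. The shift increases by 1 at each position, starting from +1: 1, 2, 3, ….
Applying it to queen: q+1=r, u+2=w, e+3=h, e+4=i, n+5=s.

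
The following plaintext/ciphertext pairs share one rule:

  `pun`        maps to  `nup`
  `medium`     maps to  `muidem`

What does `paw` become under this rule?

The output letters match the input read backwards: pun reversed is nup. It's just the letters in reverse order.
Applying it to paw: reverse → wap.

wap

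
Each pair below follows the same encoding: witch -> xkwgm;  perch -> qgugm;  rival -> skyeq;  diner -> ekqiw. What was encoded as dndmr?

In witch: w→x is +1, i→k is +2, t→w is +3, c→g is +4 — the shift increases by 1 each position. Each letter shifts forward by (position + 1), i.e. 1, 2, 3, … — the shift grows by one for each successive letter.
Reversing it on dndmr: d−1=c, n−2=l, d−3=a, m−4=i, r−5=m.

claim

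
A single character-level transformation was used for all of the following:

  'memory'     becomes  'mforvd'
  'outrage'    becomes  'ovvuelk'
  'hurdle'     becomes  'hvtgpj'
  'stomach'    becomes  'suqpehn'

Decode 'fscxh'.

fraud

In memory: m→m is +0, e→f is +1, m→o is +2, o→r is +3 — the shift increases by 1 each position. The shift increases by 1 at each position, starting from +0: 0, 1, 2, ….
Reversing it on fscxh: f−0=f, s−1=r, c−2=a, x−3=u, h−4=d.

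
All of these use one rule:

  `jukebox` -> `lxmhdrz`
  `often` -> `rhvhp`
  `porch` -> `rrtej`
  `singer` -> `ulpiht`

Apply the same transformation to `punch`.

The shift depends on letter class: consonant j→l is +2, but vowel u→x is +3. The rule splits by letter class: vowels +3, consonants +2.
For punch: p(cons)+2=r, u(vowel)+3=x, n(cons)+2=p, c(cons)+2=e, h(cons)+2=j.

rxpej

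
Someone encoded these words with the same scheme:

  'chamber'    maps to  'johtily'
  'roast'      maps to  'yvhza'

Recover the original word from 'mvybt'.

forum

Compare letters: c→j is +7, h→o is +7, a→h is +7 — a constant shift. Every letter moves 7 places later in the alphabet, wrapping around z→a.
Undoing it on mvybt: m−7=f, v−7=o, y−7=r, b−7=u, t−7=m.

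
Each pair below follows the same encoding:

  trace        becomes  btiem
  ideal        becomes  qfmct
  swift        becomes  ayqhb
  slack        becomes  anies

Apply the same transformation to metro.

ugbtw

Shifts by position in trace: pos 0: t→b (+8), pos 1: r→t (+2), pos 2: a→i (+8), pos 3: c→e (+2) — repeating every 2. It's a Vigenère-style cipher with numeric key [8,2]: position i shifts by key[i mod 2].
For metro: m+8=u, e+2=g, t+8=b, r+2=t, o+8=w.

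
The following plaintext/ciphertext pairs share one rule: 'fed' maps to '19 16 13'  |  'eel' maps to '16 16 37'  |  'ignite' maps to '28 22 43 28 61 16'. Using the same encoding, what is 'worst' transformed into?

f(#6)→19 and e(#5)→16: differences scale by 3, so n = 3·pos + 1. Each letter becomes 3×(its alphabet position, a=1..z=26) + 1.
For worst: w=23→70, o=15→46, r=18→55, s=19→58, t=20→61.

70 46 55 58 61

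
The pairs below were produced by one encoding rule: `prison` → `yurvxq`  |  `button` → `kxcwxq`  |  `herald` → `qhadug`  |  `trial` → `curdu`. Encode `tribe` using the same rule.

curen

Shifts by position in prison: pos 0: p→y (+9), pos 1: r→u (+3), pos 2: i→r (+9), pos 3: s→v (+3) — repeating every 2. A repeating key of period 2 is used — shifts +9, +3 over and over.
Applying it to tribe: t+9=c, r+3=u, i+9=r, b+3=e, e+9=n.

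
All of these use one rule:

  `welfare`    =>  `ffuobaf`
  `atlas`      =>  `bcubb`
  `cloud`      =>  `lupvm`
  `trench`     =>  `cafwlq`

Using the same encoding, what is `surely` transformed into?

The shift depends on letter class: consonant w→f is +9, but vowel e→f is +1. Vowels shift forward by 1 and consonants shift forward by 9.
On surely: s(cons)+9=b, u(vowel)+1=v, r(cons)+9=a, e(vowel)+1=f, l(cons)+9=u, y(cons)+9=h.

bvafuh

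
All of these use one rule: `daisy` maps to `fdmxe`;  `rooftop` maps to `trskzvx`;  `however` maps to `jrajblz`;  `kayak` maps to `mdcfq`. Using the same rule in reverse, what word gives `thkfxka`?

In daisy: d→f is +2, a→d is +3, i→m is +4, s→x is +5 — the shift increases by 1 each position. Letter i (0-indexed) is shifted by i+2, so successive shifts are 2, 3, 4, ….
Decoding thkfxka: t−2=r, h−3=e, k−4=g, f−5=a, x−6=r, k−7=d, a−8=s.

regards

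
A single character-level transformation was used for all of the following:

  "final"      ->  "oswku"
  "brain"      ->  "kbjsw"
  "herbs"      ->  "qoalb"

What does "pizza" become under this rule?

Shifts by position in final: pos 0: f→o (+9), pos 1: i→s (+10), pos 2: n→w (+9), pos 3: a→k (+10) — repeating every 2. The shifts repeat in a cycle of length 2: positions 0,1,… shift by +9, +10, then the pattern repeats.
For pizza: p+9=y, i+10=s, z+9=i, z+10=j, a+9=j.

ysijj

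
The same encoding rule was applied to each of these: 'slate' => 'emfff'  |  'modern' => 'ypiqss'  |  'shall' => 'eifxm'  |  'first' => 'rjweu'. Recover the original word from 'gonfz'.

unity

Shifts by position in slate: pos 0: s→e (+12), pos 1: l→m (+1), pos 2: a→f (+5), pos 3: t→f (+12), pos 4: e→f (+1) — repeating every 3. The shifts repeat in a cycle of length 3: positions 0,1,… shift by +12, +1, +5, then the pattern repeats.
Reversing it on gonfz: g−12=u, o−1=n, n−5=i, f−12=t, z−1=y.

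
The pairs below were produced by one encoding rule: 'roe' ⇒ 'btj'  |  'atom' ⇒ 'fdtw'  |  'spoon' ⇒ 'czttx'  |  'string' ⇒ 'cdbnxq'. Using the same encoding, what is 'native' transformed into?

The shift depends on letter class: consonant r→b is +10, but vowel o→t is +5. The rule splits by letter class: vowels +5, consonants +10.
For native: n(cons)+10=x, a(vowel)+5=f, t(cons)+10=d, i(vowel)+5=n, v(cons)+10=f, e(vowel)+5=j.

xfdnfj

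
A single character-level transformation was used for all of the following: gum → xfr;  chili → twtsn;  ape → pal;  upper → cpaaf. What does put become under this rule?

efa

The output letters match the input read backwards, each shifted +11: gum reversed is mug. Two steps: reverse the string, then apply a Caesar shift of +11.
For put: reverse → tup; then shift: t+11=e, u+11=f, p+11=a.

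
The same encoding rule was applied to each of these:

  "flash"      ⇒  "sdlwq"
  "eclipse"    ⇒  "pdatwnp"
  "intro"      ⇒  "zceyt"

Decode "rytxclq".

The word is reversed, then every letter is shifted forward by 11.
Undoing it on rytxclq: shift back: r−11=g, y−11=n, t−11=i, x−11=m, c−11=r, l−11=a, q−11=f → gnimraf; then reverse → farming.

farming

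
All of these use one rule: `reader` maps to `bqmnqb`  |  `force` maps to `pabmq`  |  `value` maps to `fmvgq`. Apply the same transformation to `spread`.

The shift depends on letter class: consonant r→b is +10, but vowel e→q is +12. Two shifts are in play — +12 for a/e/i/o/u, +10 for every other letter.
On spread: s(cons)+10=c, p(cons)+10=z, r(cons)+10=b, e(vowel)+12=q, a(vowel)+12=m, d(cons)+10=n.

czbqmn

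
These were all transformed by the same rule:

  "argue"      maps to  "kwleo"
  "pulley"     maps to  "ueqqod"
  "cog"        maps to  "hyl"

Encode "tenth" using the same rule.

yosym

The shift depends on letter class: consonant r→w is +5, but vowel a→k is +10. Vowels shift forward by 10 and consonants shift forward by 5.
For tenth: t(cons)+5=y, e(vowel)+10=o, n(cons)+5=s, t(cons)+5=y, h(cons)+5=m.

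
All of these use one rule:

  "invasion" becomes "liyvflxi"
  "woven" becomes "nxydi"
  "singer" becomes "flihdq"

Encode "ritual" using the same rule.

Each letter's alphabet position (a=0..z=25) is mapped through 15·x+21 mod 26 — an affine cipher.
On ritual: r(17)→15·17+21≡16=q; i(8)→15·8+21≡11=l; t(19)→15·19+21≡20=u; u(20)→15·20+21≡9=j; a(0)→15·0+21≡21=v; l(11)→15·11+21≡4=e (all mod 26).

qlujve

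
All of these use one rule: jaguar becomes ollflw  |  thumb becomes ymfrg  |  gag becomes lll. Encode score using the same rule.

xhzwp

Two shifts are in play — +11 for a/e/i/o/u, +5 for every other letter.
On score: s(cons)+5=x, c(cons)+5=h, o(vowel)+11=z, r(cons)+5=w, e(vowel)+11=p.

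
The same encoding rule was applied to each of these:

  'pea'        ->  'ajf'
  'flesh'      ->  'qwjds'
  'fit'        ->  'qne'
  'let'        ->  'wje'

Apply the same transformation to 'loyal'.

Vowels shift forward by 5 and consonants shift forward by 11.
For loyal: l(cons)+11=w, o(vowel)+5=t, y(cons)+11=j, a(vowel)+5=f, l(cons)+11=w.

wtjfw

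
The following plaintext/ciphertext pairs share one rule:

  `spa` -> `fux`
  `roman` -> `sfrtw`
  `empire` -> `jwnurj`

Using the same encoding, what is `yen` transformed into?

sjd

The output letters match the input read backwards, each shifted +5: spa reversed is aps. Two steps: reverse the string, then apply a Caesar shift of +5.
Applying it to yen: reverse → ney; then shift: n+5=s, e+5=j, y+5=d.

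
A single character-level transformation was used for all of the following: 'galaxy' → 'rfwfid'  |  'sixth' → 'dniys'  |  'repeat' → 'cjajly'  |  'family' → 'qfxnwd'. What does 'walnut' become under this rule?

It's a Vigenère-style cipher with numeric key [11,5]: position i shifts by key[i mod 2].
Applying it to walnut: w+11=h, a+5=f, l+11=w, n+5=s, u+11=f, t+5=y.

hfwsfy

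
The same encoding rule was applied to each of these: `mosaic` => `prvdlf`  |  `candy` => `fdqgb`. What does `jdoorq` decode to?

Compare letters: m→p is +3, o→r is +3, s→v is +3 — a constant shift. It's a constant shift of +3 (ROT3).
Reversing it on jdoorq: j−3=g, d−3=a, o−3=l, o−3=l, r−3=o, q−3=n.

gallon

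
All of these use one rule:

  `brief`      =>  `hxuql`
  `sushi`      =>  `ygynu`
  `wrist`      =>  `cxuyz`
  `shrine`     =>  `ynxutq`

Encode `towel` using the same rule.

The rule splits by letter class: vowels +12, consonants +6.
On towel: t(cons)+6=z, o(vowel)+12=a, w(cons)+6=c, e(vowel)+12=q, l(cons)+6=r.

zacqr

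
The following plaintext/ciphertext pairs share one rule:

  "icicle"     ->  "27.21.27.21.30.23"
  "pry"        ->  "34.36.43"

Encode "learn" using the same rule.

30.23.19.36.32

i is letter #9 and maps to 27: an offset of 18. The number is (letter's place in the alphabet, a=1) + 18.
Applying it to learn: l=12→30, e=5→23, a=1→19, r=18→36, n=14→32.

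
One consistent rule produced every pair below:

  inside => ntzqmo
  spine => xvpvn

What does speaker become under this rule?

In inside: i→n is +5, n→t is +6, s→z is +7, i→q is +8 — the shift increases by 1 each position. Letter i (0-indexed) is shifted by i+5, so successive shifts are 5, 6, 7, ….
On speaker: s+5=x, p+6=v, e+7=l, a+8=i, k+9=t, e+10=o, r+11=c.

xvlitoc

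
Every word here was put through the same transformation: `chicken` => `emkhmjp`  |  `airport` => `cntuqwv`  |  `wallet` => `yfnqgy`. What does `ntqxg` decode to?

loose

Shifts by position in chicken: pos 0: c→e (+2), pos 1: h→m (+5), pos 2: i→k (+2), pos 3: c→h (+5) — repeating every 2. The shifts repeat in a cycle of length 2: positions 0,1,… shift by +2, +5, then the pattern repeats.
Reversing it on ntqxg: n−2=l, t−5=o, q−2=o, x−5=s, g−2=e.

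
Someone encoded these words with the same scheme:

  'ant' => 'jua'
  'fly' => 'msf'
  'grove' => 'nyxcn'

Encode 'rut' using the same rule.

yda

The rule splits by letter class: vowels +9, consonants +7.
For rut: r(cons)+7=y, u(vowel)+9=d, t(cons)+7=a.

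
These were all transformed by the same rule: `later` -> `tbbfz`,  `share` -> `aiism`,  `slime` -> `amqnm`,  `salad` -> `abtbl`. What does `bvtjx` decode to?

A repeating key of period 2 is used — shifts +8, +1 over and over.
Undoing it on bvtjx: b−8=t, v−1=u, t−8=l, j−1=i, x−8=p.

tulip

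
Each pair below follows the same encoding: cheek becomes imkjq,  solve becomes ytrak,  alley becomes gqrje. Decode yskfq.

Shifts by position in cheek: pos 0: c→i (+6), pos 1: h→m (+5), pos 2: e→k (+6), pos 3: e→j (+5) — repeating every 2. A repeating key of period 2 is used — shifts +6, +5 over and over.
Undoing it on yskfq: y−6=s, s−5=n, k−6=e, f−5=a, q−6=k.

sneak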